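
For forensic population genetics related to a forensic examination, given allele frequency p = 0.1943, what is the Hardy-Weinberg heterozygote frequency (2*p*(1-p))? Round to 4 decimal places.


Hardy-Weinberg heterozygote frequency:
q = 1 - p = 1 - 0.1943 = 0.8057
2pq = 2 * 0.1943 * 0.8057 = 0.3131

0.3131


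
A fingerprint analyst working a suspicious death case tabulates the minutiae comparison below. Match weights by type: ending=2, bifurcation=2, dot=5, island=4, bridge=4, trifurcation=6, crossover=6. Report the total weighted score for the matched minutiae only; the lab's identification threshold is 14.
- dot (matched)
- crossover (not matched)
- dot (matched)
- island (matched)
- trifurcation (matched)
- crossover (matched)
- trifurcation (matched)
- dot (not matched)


Weighted minutiae match score:
  dot: matched, +5 (running total 5)
  crossover: not matched, +0
  dot: matched, +5 (running total 10)
  island: matched, +4 (running total 14)
  trifurcation: matched, +6 (running total 20)
  crossover: matched, +6 (running total 26)
  trifurcation: matched, +6 (running total 32)
  dot: not matched, +0
Total score = 32
Threshold = 14; verdict = identification

32


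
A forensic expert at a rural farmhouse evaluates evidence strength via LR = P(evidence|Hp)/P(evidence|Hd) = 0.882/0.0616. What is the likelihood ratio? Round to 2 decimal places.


Likelihood ratio calculation:
LR = P(E|Hp) / P(E|Hd)
LR = 0.882 / 0.0616
LR = 14.32

14.32


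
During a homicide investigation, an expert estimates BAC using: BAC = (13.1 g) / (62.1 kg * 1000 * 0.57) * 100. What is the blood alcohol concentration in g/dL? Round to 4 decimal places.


Applying the Widmark formula:
BAC = (dose_g / (body_wt * 1000 * r)) * 100
Denominator = 62.1 * 1000 * 0.57 = 35397
BAC = (13.1 / 35397) * 100
BAC = 0.0370 g/dL

0.0370


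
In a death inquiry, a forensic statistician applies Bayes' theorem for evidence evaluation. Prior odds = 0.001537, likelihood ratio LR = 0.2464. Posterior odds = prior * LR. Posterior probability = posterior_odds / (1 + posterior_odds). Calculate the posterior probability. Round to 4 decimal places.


Bayesian evidence evaluation:
Posterior odds = prior_odds * LR = 0.001537 * 0.2464 = 0.0003787168
Posterior probability = posterior_odds / (1 + posterior_odds)
= 0.0003787168 / (1 + 0.0003787168)
= 0.0003787168 / 1.0003787168
= 0.0004

0.0004


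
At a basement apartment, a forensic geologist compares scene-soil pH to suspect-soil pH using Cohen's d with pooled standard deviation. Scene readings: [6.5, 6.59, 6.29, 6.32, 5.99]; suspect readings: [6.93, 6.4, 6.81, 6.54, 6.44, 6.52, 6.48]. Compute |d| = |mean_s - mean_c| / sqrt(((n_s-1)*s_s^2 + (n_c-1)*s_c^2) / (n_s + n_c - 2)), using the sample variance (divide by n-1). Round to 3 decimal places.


Pooled-variance Cohen's d for soil pH comparison:
Scene mean = 31.69 / 5 = 6.338
Suspect mean = 46.12 / 7 = 6.588571
Scene sample variance s_s^2 = 0.05337
Suspect sample variance s_c^2 = 0.040348
Pooled variance = ((n_s-1)*s_s^2 + (n_c-1)*s_c^2) / (n_s + n_c - 2) = 0.045557
Pooled SD = sqrt(0.045557) = 0.213441
Mean difference = -0.250571
|d| = |-0.250571| / 0.213441 = 1.174

1.174


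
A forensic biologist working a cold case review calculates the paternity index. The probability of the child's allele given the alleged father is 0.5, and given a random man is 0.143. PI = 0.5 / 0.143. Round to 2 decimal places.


Paternity Index calculation:
PI = P(allele|father) / P(allele|random)
PI = 0.5 / 0.143
PI = 3.50

3.50


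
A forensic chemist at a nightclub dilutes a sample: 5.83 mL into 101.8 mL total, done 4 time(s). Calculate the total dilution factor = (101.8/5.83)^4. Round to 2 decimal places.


Dilution factor calculation:
Single dilution = V_total / V_sample = 101.8 / 5.83 ≈ 17.461407
Number of dilutions = 4
Total DF = (101.8 / 5.83)^4 (full precision, rounded at the end) = 92964.45

92964.45


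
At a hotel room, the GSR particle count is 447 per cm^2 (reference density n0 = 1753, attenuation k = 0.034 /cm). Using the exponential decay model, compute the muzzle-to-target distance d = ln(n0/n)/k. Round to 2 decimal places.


GSR distance calculation:
n0/n = 1753 / 447 = 3.9217
ln(n0/n) = 1.366525
d = 1.366525 / 0.034 = 40.19 cm

40.19


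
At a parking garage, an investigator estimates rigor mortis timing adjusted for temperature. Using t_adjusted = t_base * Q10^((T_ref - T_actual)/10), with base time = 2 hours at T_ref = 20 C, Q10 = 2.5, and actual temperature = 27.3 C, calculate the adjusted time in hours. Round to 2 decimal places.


Rigor mortis time adjustment:
Exponent = (T_ref - T_actual) / 10 = (20 - 27.3) / 10 = -0.73
Q10 factor = 2.5^-0.73 = 0.51228
t_adjusted = 2 * 0.51228 = 1.02 hours

1.02


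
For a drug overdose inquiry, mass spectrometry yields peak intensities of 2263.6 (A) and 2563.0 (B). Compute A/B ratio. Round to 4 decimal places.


Spectral peak ratio:
Peak A = 2263.6 counts
Peak B = 2563.0 counts
Ratio = 2263.6 / 2563.0 = 0.8832

0.8832


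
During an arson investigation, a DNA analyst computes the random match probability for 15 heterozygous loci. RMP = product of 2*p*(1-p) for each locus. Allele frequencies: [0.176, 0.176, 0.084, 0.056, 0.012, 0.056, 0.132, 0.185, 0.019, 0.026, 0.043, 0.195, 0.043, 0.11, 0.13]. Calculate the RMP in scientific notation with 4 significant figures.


Computing RMP for 15 loci:
Locus 1: 2 * 0.176 * 0.824 = 0.290048
Locus 2: 2 * 0.176 * 0.824 = 0.290048
Locus 3: 2 * 0.084 * 0.916 = 0.153888
Locus 4: 2 * 0.056 * 0.944 = 0.105728
Locus 5: 2 * 0.012 * 0.988 = 0.023712
Locus 6: 2 * 0.056 * 0.944 = 0.105728
Locus 7: 2 * 0.132 * 0.868 = 0.229152
Locus 8: 2 * 0.185 * 0.815 = 0.30155
Locus 9: 2 * 0.019 * 0.981 = 0.037278
Locus 10: 2 * 0.026 * 0.974 = 0.050648
Locus 11: 2 * 0.043 * 0.957 = 0.082302
Locus 12: 2 * 0.195 * 0.805 = 0.31395
Locus 13: 2 * 0.043 * 0.957 = 0.082302
Locus 14: 2 * 0.11 * 0.89 = 0.1958
Locus 15: 2 * 0.13 * 0.87 = 0.2262
RMP = 4.217e-14

4.217e-14


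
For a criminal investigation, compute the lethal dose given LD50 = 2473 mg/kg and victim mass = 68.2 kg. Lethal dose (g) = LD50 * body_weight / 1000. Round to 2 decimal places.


Lethal dose calculation:
Lethal dose = LD50 * body_weight / 1000
= 2473 * 68.2 / 1000
= 168658.6 / 1000
= 168.66 g

168.66


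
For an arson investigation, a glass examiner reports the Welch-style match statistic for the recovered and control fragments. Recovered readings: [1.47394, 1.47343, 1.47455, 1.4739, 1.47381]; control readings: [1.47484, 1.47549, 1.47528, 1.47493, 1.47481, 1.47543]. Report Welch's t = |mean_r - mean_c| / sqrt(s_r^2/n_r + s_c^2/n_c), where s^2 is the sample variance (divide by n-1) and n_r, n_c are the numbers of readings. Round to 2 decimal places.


Welch's t-criterion for glass RI comparison:
Recovered mean = sum / n_r = 7.36963 / 5 = 1.473926
Control mean = sum / n_c = 8.85078 / 6 = 1.47513
Recovered sample variance s_r^2 = 1.6243e-07
Control sample variance s_c^2 = 9.372e-08
Welch SE (unpooled) = sqrt(s_r^2/n_r + s_c^2/n_c) = sqrt(3.2486e-08 + 1.562e-08) = sqrt(4.8106e-08) = 0.000219331
|mean_r - mean_c| = 0.001204
t = 0.001204 / 0.000219331 = 5.49

5.49


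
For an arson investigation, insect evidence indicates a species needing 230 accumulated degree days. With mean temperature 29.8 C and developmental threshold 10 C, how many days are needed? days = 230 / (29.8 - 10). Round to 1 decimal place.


Insect development time:
Effective temperature = avg_temp - T_base = 29.8 - 10 = 19.8 C
Days = ADD / effective_temp = 230 / 19.8 = 11.6 days

11.6


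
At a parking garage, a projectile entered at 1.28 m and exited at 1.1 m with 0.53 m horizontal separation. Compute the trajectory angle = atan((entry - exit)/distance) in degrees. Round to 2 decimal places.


Bullet trajectory angle:
Height difference = 1.28 - 1.1 = 0.18 m
angle = atan(0.18 / 0.53)
angle = atan(0.339623)
angle = 18.76 degrees

18.76


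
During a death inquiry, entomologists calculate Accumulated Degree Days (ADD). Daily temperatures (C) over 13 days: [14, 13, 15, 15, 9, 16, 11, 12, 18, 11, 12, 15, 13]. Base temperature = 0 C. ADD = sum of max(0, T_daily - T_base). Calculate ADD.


Computing ADD day by day:
Day 1: max(0, 14 - 0) = 14
Day 2: max(0, 13 - 0) = 13
Day 3: max(0, 15 - 0) = 15
Day 4: max(0, 15 - 0) = 15
Day 5: max(0, 9 - 0) = 9
Day 6: max(0, 16 - 0) = 16
Day 7: max(0, 11 - 0) = 11
Day 8: max(0, 12 - 0) = 12
Day 9: max(0, 18 - 0) = 18
Day 10: max(0, 11 - 0) = 11
Day 11: max(0, 12 - 0) = 12
Day 12: max(0, 15 - 0) = 15
Day 13: max(0, 13 - 0) = 13
Total ADD = 174

174


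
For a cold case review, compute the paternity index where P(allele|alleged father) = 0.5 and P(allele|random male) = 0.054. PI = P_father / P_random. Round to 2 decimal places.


Paternity Index calculation:
PI = P(allele|father) / P(allele|random)
PI = 0.5 / 0.054
PI = 9.26

9.26


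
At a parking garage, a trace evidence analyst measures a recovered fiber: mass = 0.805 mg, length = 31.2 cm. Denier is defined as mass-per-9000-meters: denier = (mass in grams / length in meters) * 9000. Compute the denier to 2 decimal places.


Denier calculation:
Mass in grams = 0.805 mg / 1000 = 0.000805 g
Length in meters = 31.2 cm / 100 = 0.312 m
Linear density = mass / length = 0.000805 / 0.312 = 0.00258013 g/m
Denier = (g/m) * 9000 = 0.00258013 * 9000 = 23.22

23.22


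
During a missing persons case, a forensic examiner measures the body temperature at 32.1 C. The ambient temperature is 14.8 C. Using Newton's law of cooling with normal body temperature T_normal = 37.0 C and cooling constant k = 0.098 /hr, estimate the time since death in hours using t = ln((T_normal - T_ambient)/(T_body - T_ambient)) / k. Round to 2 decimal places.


Using Newton's law of cooling:
t = ln((T_normal - T_ambient) / (T_body - T_ambient)) / k
T_normal - T_ambient = 22.2
T_body - T_ambient = 17.3
Ratio = 1.283237
ln(ratio) = 0.249386
t = 0.249386 / 0.098 = 2.54 hours

2.54


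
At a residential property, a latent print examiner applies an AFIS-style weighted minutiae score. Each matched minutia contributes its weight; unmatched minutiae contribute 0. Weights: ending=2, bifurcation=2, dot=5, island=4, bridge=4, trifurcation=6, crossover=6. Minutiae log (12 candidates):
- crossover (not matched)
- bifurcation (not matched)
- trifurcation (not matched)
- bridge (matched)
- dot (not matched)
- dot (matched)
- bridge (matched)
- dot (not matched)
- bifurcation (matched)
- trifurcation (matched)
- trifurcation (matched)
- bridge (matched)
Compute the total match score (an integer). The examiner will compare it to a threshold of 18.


Weighted minutiae match score:
  crossover: not matched, +0
  bifurcation: not matched, +0
  trifurcation: not matched, +0
  bridge: matched, +4 (running total 4)
  dot: not matched, +0
  dot: matched, +5 (running total 9)
  bridge: matched, +4 (running total 13)
  dot: not matched, +0
  bifurcation: matched, +2 (running total 15)
  trifurcation: matched, +6 (running total 21)
  trifurcation: matched, +6 (running total 27)
  bridge: matched, +4 (running total 31)
Total score = 31
Threshold = 18; verdict = identification

31


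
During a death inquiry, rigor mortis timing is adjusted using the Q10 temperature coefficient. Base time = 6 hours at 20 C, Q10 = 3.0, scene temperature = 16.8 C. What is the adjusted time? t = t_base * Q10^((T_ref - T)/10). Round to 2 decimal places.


Rigor mortis time adjustment:
Exponent = (T_ref - T_actual) / 10 = (20 - 16.8) / 10 = 0.32
Q10 factor = 3.0^0.32 = 1.42128
t_adjusted = 6 * 1.42128 = 8.53 hours

8.53


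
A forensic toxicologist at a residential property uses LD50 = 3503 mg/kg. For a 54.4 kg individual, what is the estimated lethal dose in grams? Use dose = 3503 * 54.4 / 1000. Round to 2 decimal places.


Lethal dose calculation:
Lethal dose = LD50 * body_weight / 1000
= 3503 * 54.4 / 1000
= 190563.2 / 1000
= 190.56 g

190.56


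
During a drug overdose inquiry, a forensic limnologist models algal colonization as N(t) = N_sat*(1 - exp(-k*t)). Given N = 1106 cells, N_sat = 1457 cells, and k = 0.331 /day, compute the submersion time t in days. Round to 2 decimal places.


PMSI from diatom colonization curve:
N / N_sat = 1106 / 1457 = 0.759094
1 - N/N_sat = 0.240906
ln(1 - N/N_sat) = -1.423348
t = -ln(1 - N/N_sat) / k = -(-1.423348) / 0.331 = 4.30 days

4.30


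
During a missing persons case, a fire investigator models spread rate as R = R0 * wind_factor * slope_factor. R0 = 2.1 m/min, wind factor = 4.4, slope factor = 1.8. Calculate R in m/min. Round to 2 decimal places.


Fire spread rate calculation:
R = R0 * wind_factor * slope_factor
= 2.1 * 4.4 * 1.8
= 9.24 * 1.8
= 16.63 m/min

16.63


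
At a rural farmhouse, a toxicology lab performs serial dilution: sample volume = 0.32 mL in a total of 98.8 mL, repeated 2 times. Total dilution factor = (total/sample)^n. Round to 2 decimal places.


Dilution factor calculation:
Single dilution = V_total / V_sample = 98.8 / 0.32 ≈ 308.75
Number of dilutions = 2
Total DF = (98.8 / 0.32)^2 (full precision, rounded at the end) = 95326.56

95326.56


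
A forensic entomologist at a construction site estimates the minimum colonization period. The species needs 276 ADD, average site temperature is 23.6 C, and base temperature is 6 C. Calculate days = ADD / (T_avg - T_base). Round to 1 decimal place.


Insect development time:
Effective temperature = avg_temp - T_base = 23.6 - 6 = 17.6 C
Days = ADD / effective_temp = 276 / 17.6 = 15.7 days

15.7


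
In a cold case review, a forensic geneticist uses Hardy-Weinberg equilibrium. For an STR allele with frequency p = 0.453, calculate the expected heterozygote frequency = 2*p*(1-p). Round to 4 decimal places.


Hardy-Weinberg heterozygote frequency:
q = 1 - p = 1 - 0.453 = 0.547
2pq = 2 * 0.453 * 0.547 = 0.4956

0.4956


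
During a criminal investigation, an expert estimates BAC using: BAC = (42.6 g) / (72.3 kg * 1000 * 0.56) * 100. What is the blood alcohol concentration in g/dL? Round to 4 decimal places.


Applying the Widmark formula:
BAC = (dose_g / (body_wt * 1000 * r)) * 100
Denominator = 72.3 * 1000 * 0.56 = 40488
BAC = (42.6 / 40488) * 100
BAC = 0.1052 g/dL

0.1052


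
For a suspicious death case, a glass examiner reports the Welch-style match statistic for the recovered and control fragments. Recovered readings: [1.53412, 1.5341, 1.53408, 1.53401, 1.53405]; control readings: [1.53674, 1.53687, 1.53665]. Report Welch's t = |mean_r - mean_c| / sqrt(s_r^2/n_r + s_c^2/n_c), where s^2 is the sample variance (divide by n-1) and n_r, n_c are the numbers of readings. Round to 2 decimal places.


Welch's t-criterion for glass RI comparison:
Recovered mean = sum / n_r = 7.67036 / 5 = 1.534072
Control mean = sum / n_c = 4.61026 / 3 = 1.5367533
Recovered sample variance s_r^2 = 1.87e-09
Control sample variance s_c^2 = 1.22333e-08
Welch SE (unpooled) = sqrt(s_r^2/n_r + s_c^2/n_c) = sqrt(3.74e-10 + 4.07778e-09) = sqrt(4.45178e-09) = 6.67217e-05
|mean_r - mean_c| = 0.00268133
t = 0.00268133 / 6.67217e-05 = 40.19

40.19


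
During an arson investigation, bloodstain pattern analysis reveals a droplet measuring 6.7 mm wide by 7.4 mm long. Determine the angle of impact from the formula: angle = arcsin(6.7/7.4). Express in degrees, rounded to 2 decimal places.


Blood spatter impact angle calculation:
width / length = 6.7 / 7.4 = 0.905405
angle = arcsin(0.905405)
angle = 64.88 degrees

64.88


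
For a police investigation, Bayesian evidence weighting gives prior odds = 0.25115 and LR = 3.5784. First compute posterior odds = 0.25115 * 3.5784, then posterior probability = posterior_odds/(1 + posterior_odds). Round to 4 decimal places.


Bayesian evidence evaluation:
Posterior odds = prior_odds * LR = 0.25115 * 3.5784 = 0.8987152
Posterior probability = posterior_odds / (1 + posterior_odds)
= 0.8987152 / (1 + 0.8987152)
= 0.8987152 / 1.8987152
= 0.4733

0.4733


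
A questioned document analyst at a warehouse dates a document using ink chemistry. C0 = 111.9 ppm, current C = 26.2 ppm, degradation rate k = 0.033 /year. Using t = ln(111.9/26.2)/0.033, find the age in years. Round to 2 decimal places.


Document age estimation:
C0/C = 111.9 / 26.2 = 4.270992
ln(C0/C) = 1.451846
t = 1.451846 / 0.033 = 44.00 years

44.00


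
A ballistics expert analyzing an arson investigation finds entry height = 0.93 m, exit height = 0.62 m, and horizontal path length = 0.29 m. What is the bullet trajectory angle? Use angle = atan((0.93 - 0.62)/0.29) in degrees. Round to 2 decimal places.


Bullet trajectory angle:
Height difference = 0.93 - 0.62 = 0.31 m
angle = atan(0.31 / 0.29)
angle = atan(1.068966)
angle = 46.91 degrees

46.91


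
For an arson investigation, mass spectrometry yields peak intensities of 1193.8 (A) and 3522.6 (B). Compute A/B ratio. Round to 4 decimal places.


Spectral peak ratio:
Peak A = 1193.8 counts
Peak B = 3522.6 counts
Ratio = 1193.8 / 3522.6 = 0.3389

0.3389


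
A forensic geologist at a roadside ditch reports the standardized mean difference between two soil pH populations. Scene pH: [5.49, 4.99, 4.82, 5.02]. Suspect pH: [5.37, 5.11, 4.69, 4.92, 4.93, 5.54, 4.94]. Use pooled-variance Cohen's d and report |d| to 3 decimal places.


Pooled-variance Cohen's d for soil pH comparison:
Scene mean = 20.32 / 4 = 5.08
Suspect mean = 35.5 / 7 = 5.071429
Scene sample variance s_s^2 = 0.082467
Suspect sample variance s_c^2 = 0.085981
Pooled variance = ((n_s-1)*s_s^2 + (n_c-1)*s_c^2) / (n_s + n_c - 2) = 0.08481
Pooled SD = sqrt(0.08481) = 0.291222
Mean difference = 0.008571
|d| = |0.008571| / 0.291222 = 0.029

0.029


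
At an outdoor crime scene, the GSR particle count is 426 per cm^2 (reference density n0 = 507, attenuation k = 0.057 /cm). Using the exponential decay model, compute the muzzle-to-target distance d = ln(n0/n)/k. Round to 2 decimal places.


GSR distance calculation:
n0/n = 507 / 426 = 1.190141
ln(n0/n) = 0.174072
d = 0.174072 / 0.057 = 3.05 cm

3.05


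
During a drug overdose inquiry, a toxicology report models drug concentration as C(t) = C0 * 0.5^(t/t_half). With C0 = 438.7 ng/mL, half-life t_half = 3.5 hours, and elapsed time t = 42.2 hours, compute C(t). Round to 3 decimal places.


Drug concentration decay:
Number of half-lives = t / t_half = 42.2 / 3.5 = 12.057143
Decay factor = 0.5^12.057143 = 0.00023466
C(t) = 438.7 * 0.00023466 = 0.103 ng/mL

0.103


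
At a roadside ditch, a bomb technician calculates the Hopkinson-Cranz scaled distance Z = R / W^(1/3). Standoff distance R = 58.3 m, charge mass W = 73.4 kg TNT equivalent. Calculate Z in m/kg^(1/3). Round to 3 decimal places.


Scaled distance calculation:
W^(1/3) = 73.4^(1/3) = 4.186959
Z = R / W^(1/3) = 58.3 / 4.186959
Z = 13.924 m/kg^(1/3)

13.924


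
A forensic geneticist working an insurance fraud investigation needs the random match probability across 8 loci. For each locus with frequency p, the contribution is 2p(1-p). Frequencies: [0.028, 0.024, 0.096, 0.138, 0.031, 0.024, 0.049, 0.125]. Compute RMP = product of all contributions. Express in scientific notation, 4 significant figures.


Computing RMP for 8 loci:
Locus 1: 2 * 0.028 * 0.972 = 0.054432
Locus 2: 2 * 0.024 * 0.976 = 0.046848
Locus 3: 2 * 0.096 * 0.904 = 0.173568
Locus 4: 2 * 0.138 * 0.862 = 0.237912
Locus 5: 2 * 0.031 * 0.969 = 0.060078
Locus 6: 2 * 0.024 * 0.976 = 0.046848
Locus 7: 2 * 0.049 * 0.951 = 0.093198
Locus 8: 2 * 0.125 * 0.875 = 0.21875
RMP = 6.042e-09

6.042e-09


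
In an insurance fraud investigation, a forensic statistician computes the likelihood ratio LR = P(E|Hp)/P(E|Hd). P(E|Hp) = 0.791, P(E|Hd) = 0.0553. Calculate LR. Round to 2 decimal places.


Likelihood ratio calculation:
LR = P(E|Hp) / P(E|Hd)
LR = 0.791 / 0.0553
LR = 14.30

14.30


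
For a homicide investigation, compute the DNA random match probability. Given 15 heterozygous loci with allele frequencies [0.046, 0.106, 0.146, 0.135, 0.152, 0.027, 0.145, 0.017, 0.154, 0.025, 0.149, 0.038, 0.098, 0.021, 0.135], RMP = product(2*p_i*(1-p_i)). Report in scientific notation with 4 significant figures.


Computing RMP for 15 loci:
Locus 1: 2 * 0.046 * 0.954 = 0.087768
Locus 2: 2 * 0.106 * 0.894 = 0.189528
Locus 3: 2 * 0.146 * 0.854 = 0.249368
Locus 4: 2 * 0.135 * 0.865 = 0.23355
Locus 5: 2 * 0.152 * 0.848 = 0.257792
Locus 6: 2 * 0.027 * 0.973 = 0.052542
Locus 7: 2 * 0.145 * 0.855 = 0.24795
Locus 8: 2 * 0.017 * 0.983 = 0.033422
Locus 9: 2 * 0.154 * 0.846 = 0.260568
Locus 10: 2 * 0.025 * 0.975 = 0.04875
Locus 11: 2 * 0.149 * 0.851 = 0.253598
Locus 12: 2 * 0.038 * 0.962 = 0.073112
Locus 13: 2 * 0.098 * 0.902 = 0.176792
Locus 14: 2 * 0.021 * 0.979 = 0.041118
Locus 15: 2 * 0.135 * 0.865 = 0.23355
RMP = 4.348e-14

4.348e-14


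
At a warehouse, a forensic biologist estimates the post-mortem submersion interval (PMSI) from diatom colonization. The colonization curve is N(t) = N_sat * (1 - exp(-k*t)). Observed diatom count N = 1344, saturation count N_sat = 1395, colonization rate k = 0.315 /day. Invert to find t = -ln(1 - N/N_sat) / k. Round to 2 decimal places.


PMSI from diatom colonization curve:
N / N_sat = 1344 / 1395 = 0.963441
1 - N/N_sat = 0.036559
ln(1 - N/N_sat) = -3.308828
t = -ln(1 - N/N_sat) / k = -(-3.308828) / 0.315 = 10.50 days

10.50


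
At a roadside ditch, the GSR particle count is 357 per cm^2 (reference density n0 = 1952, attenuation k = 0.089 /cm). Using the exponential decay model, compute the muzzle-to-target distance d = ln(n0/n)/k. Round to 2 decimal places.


GSR distance calculation:
n0/n = 1952 / 357 = 5.467787
ln(n0/n) = 1.698874
d = 1.698874 / 0.089 = 19.09 cm

19.09


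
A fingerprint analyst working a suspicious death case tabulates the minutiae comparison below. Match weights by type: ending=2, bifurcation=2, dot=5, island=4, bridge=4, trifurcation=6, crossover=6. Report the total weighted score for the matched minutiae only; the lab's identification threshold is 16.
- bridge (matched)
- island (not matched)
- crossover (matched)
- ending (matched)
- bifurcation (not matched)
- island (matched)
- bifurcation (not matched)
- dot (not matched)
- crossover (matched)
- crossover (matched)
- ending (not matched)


Weighted minutiae match score:
  bridge: matched, +4 (running total 4)
  island: not matched, +0
  crossover: matched, +6 (running total 10)
  ending: matched, +2 (running total 12)
  bifurcation: not matched, +0
  island: matched, +4 (running total 16)
  bifurcation: not matched, +0
  dot: not matched, +0
  crossover: matched, +6 (running total 22)
  crossover: matched, +6 (running total 28)
  ending: not matched, +0
Total score = 28
Threshold = 16; verdict = identification

28


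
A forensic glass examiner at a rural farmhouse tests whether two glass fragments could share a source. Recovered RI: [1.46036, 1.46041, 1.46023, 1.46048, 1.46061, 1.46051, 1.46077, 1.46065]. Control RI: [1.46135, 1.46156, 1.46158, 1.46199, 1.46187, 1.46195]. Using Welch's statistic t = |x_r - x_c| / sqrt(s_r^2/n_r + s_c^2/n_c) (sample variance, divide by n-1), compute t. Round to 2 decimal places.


Welch's t-criterion for glass RI comparison:
Recovered mean = sum / n_r = 11.68402 / 8 = 1.4605025
Control mean = sum / n_c = 8.7703 / 6 = 1.4617167
Recovered sample variance s_r^2 = 2.97929e-08
Control sample variance s_c^2 = 6.60667e-08
Welch SE (unpooled) = sqrt(s_r^2/n_r + s_c^2/n_c) = sqrt(3.72411e-09 + 1.10111e-08) = sqrt(1.47352e-08) = 0.000121389
|mean_r - mean_c| = 0.00121417
t = 0.00121417 / 0.000121389 = 10.00

10.00


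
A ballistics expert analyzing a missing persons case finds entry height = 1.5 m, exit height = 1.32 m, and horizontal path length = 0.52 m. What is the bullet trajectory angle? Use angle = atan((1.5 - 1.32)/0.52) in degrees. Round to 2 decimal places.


Bullet trajectory angle:
Height difference = 1.5 - 1.32 = 0.18 m
angle = atan(0.18 / 0.52)
angle = atan(0.346154)
angle = 19.09 degrees

19.09


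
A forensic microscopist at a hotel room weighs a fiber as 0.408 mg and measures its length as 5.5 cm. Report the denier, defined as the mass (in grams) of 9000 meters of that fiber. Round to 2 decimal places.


Denier calculation:
Mass in grams = 0.408 mg / 1000 = 0.000408 g
Length in meters = 5.5 cm / 100 = 0.055 m
Linear density = mass / length = 0.000408 / 0.055 = 0.00741818 g/m
Denier = (g/m) * 9000 = 0.00741818 * 9000 = 66.76

66.76


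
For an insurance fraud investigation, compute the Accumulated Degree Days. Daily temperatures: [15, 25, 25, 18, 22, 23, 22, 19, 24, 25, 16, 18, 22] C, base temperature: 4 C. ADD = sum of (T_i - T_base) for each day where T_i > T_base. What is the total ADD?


Computing ADD day by day:
Day 1: max(0, 15 - 4) = 11
Day 2: max(0, 25 - 4) = 21
Day 3: max(0, 25 - 4) = 21
Day 4: max(0, 18 - 4) = 14
Day 5: max(0, 22 - 4) = 18
Day 6: max(0, 23 - 4) = 19
Day 7: max(0, 22 - 4) = 18
Day 8: max(0, 19 - 4) = 15
Day 9: max(0, 24 - 4) = 20
Day 10: max(0, 25 - 4) = 21
Day 11: max(0, 16 - 4) = 12
Day 12: max(0, 18 - 4) = 14
Day 13: max(0, 22 - 4) = 18
Total ADD = 222

222


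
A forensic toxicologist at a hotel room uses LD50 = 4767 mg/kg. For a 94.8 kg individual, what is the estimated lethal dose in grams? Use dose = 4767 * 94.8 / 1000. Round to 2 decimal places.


Lethal dose calculation:
Lethal dose = LD50 * body_weight / 1000
= 4767 * 94.8 / 1000
= 451911.6 / 1000
= 451.91 g

451.91


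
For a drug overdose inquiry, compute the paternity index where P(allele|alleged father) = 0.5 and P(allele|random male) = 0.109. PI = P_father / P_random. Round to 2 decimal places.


Paternity Index calculation:
PI = P(allele|father) / P(allele|random)
PI = 0.5 / 0.109
PI = 4.59

4.59


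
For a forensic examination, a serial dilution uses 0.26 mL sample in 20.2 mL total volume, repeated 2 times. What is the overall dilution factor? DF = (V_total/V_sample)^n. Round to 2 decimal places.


Dilution factor calculation:
Single dilution = V_total / V_sample = 20.2 / 0.26 ≈ 77.692308
Number of dilutions = 2
Total DF = (20.2 / 0.26)^2 (full precision, rounded at the end) = 6036.09

6036.09


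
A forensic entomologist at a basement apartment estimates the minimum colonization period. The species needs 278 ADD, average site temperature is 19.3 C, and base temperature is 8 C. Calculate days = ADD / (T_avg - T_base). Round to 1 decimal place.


Insect development time:
Effective temperature = avg_temp - T_base = 19.3 - 8 = 11.3 C
Days = ADD / effective_temp = 278 / 11.3 = 24.6 days

24.6


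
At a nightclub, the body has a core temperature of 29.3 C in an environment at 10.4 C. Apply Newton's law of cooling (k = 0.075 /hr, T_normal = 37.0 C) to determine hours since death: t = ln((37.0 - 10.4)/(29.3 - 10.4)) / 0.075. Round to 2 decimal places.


Using Newton's law of cooling:
t = ln((T_normal - T_ambient) / (T_body - T_ambient)) / k
T_normal - T_ambient = 26.6
T_body - T_ambient = 18.9
Ratio = 1.407407
ln(ratio) = 0.341749
t = 0.341749 / 0.075 = 4.56 hours

4.56


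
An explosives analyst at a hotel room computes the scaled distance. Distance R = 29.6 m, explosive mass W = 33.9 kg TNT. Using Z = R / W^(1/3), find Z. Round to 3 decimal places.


Scaled distance calculation:
W^(1/3) = 33.9^(1/3) = 3.236433
Z = R / W^(1/3) = 29.6 / 3.236433
Z = 9.146 m/kg^(1/3)

9.146


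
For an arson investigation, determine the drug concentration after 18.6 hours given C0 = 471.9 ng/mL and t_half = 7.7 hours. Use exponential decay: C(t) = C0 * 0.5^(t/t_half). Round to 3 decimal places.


Drug concentration decay:
Number of half-lives = t / t_half = 18.6 / 7.7 = 2.415584
Decay factor = 0.5^2.415584 = 0.18742899
C(t) = 471.9 * 0.18742899 = 88.448 ng/mL

88.448


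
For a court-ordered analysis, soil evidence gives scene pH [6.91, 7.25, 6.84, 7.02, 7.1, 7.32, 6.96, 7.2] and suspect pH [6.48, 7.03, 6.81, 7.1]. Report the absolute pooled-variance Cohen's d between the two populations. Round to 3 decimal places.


Pooled-variance Cohen's d for soil pH comparison:
Scene mean = 56.6 / 8 = 7.075
Suspect mean = 27.42 / 4 = 6.855
Scene sample variance s_s^2 = 0.029371
Suspect sample variance s_c^2 = 0.077767
Pooled variance = ((n_s-1)*s_s^2 + (n_c-1)*s_c^2) / (n_s + n_c - 2) = 0.04389
Pooled SD = sqrt(0.04389) = 0.209499
Mean difference = 0.22
|d| = |0.22| / 0.209499 = 1.050

1.050


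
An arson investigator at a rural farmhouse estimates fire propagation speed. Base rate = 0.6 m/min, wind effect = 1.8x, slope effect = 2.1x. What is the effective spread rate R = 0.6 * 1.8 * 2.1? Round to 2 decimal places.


Fire spread rate calculation:
R = R0 * wind_factor * slope_factor
= 0.6 * 1.8 * 2.1
= 1.08 * 2.1
= 2.27 m/min

2.27


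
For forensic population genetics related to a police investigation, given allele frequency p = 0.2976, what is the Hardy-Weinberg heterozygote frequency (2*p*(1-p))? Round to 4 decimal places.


Hardy-Weinberg heterozygote frequency:
q = 1 - p = 1 - 0.2976 = 0.7024
2pq = 2 * 0.2976 * 0.7024 = 0.4181

0.4181


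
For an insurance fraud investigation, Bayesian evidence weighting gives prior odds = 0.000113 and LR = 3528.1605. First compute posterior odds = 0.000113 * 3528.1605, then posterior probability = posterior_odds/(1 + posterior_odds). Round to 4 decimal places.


Bayesian evidence evaluation:
Posterior odds = prior_odds * LR = 0.000113 * 3528.1605 = 0.3986821
Posterior probability = posterior_odds / (1 + posterior_odds)
= 0.3986821 / (1 + 0.3986821)
= 0.3986821 / 1.3986821
= 0.2850

0.2850


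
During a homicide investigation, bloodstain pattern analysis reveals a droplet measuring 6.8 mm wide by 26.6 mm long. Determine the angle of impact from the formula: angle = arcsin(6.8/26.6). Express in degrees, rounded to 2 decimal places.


Blood spatter impact angle calculation:
width / length = 6.8 / 26.6 = 0.255639
angle = arcsin(0.255639)
angle = 14.81 degrees

14.81


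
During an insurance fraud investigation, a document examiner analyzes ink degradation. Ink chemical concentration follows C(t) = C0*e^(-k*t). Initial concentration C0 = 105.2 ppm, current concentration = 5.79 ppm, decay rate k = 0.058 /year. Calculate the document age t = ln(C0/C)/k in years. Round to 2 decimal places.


Document age estimation:
C0/C = 105.2 / 5.79 = 18.169257
ln(C0/C) = 2.899731
t = 2.899731 / 0.058 = 50.00 years

50.00


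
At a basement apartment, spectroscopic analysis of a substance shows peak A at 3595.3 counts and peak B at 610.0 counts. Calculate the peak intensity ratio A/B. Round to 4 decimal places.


Spectral peak ratio:
Peak A = 3595.3 counts
Peak B = 610.0 counts
Ratio = 3595.3 / 610.0 = 5.8939

5.8939


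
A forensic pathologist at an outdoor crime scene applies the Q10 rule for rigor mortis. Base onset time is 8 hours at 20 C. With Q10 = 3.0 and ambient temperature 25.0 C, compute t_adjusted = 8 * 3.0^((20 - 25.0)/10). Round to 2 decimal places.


Rigor mortis time adjustment:
Exponent = (T_ref - T_actual) / 10 = (20 - 25.0) / 10 = -0.5
Q10 factor = 3.0^-0.5 = 0.57735
t_adjusted = 8 * 0.57735 = 4.62 hours

4.62


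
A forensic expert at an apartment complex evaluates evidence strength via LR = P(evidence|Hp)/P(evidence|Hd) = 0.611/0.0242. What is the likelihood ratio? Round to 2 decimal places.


Likelihood ratio calculation:
LR = P(E|Hp) / P(E|Hd)
LR = 0.611 / 0.0242
LR = 25.25

25.25


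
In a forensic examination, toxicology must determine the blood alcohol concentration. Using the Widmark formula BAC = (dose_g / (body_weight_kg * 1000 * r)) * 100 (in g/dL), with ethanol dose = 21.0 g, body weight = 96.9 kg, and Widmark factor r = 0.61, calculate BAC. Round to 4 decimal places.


Applying the Widmark formula:
BAC = (dose_g / (body_wt * 1000 * r)) * 100
Denominator = 96.9 * 1000 * 0.61 = 59109
BAC = (21.0 / 59109) * 100
BAC = 0.0355 g/dL

0.0355


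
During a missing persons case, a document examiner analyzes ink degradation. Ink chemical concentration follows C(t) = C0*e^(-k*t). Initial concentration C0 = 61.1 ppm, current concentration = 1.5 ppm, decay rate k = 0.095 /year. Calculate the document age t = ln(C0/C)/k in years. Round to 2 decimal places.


Document age estimation:
C0/C = 61.1 / 1.5 = 40.733333
ln(C0/C) = 3.707047
t = 3.707047 / 0.095 = 39.02 years

39.02


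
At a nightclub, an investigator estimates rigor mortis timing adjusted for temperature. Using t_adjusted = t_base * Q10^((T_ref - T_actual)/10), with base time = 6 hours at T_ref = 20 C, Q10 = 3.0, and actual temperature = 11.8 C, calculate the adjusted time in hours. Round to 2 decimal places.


Rigor mortis time adjustment:
Exponent = (T_ref - T_actual) / 10 = (20 - 11.8) / 10 = 0.82
Q10 factor = 3.0^0.82 = 2.46172
t_adjusted = 6 * 2.46172 = 14.77 hours

14.77


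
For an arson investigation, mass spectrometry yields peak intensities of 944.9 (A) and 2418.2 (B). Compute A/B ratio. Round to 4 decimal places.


Spectral peak ratio:
Peak A = 944.9 counts
Peak B = 2418.2 counts
Ratio = 944.9 / 2418.2 = 0.3907

0.3907


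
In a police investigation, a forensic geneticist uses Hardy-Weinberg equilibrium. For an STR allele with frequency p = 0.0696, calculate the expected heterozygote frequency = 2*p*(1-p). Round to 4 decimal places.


Hardy-Weinberg heterozygote frequency:
q = 1 - p = 1 - 0.0696 = 0.9304
2pq = 2 * 0.0696 * 0.9304 = 0.1295

0.1295


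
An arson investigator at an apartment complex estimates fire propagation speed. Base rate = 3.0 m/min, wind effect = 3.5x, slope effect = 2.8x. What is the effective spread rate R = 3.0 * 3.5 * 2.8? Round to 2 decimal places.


Fire spread rate calculation:
R = R0 * wind_factor * slope_factor
= 3.0 * 3.5 * 2.8
= 10.5 * 2.8
= 29.40 m/min

29.40


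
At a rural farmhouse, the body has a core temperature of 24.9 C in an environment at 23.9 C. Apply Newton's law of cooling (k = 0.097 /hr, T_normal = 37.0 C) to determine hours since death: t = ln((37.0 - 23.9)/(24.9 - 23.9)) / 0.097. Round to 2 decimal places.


Using Newton's law of cooling:
t = ln((T_normal - T_ambient) / (T_body - T_ambient)) / k
T_normal - T_ambient = 13.1
T_body - T_ambient = 1.0
Ratio = 13.1
ln(ratio) = 2.572612
t = 2.572612 / 0.097 = 26.52 hours

26.52


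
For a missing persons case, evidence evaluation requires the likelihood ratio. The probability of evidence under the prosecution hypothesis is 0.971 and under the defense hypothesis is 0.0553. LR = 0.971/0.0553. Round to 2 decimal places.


Likelihood ratio calculation:
LR = P(E|Hp) / P(E|Hd)
LR = 0.971 / 0.0553
LR = 17.56

17.56


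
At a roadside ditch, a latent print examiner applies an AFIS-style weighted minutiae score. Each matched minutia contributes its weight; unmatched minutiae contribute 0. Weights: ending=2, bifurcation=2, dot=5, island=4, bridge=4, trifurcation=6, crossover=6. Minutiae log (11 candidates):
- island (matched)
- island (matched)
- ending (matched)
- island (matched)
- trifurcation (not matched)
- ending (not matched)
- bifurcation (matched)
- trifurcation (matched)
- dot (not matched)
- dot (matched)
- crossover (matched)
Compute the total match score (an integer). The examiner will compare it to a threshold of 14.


Weighted minutiae match score:
  island: matched, +4 (running total 4)
  island: matched, +4 (running total 8)
  ending: matched, +2 (running total 10)
  island: matched, +4 (running total 14)
  trifurcation: not matched, +0
  ending: not matched, +0
  bifurcation: matched, +2 (running total 16)
  trifurcation: matched, +6 (running total 22)
  dot: not matched, +0
  dot: matched, +5 (running total 27)
  crossover: matched, +6 (running total 33)
Total score = 33
Threshold = 14; verdict = identification

33


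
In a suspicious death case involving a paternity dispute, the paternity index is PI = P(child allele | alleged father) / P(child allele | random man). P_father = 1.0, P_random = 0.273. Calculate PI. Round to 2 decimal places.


Paternity Index calculation:
PI = P(allele|father) / P(allele|random)
PI = 1.0 / 0.273
PI = 3.66

3.66


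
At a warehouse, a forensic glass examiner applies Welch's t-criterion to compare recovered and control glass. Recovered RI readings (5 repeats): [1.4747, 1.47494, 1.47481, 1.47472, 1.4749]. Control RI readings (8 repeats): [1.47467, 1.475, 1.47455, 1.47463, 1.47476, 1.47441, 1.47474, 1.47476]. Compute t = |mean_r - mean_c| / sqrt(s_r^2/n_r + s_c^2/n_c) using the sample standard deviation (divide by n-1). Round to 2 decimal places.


Welch's t-criterion for glass RI comparison:
Recovered mean = sum / n_r = 7.37407 / 5 = 1.474814
Control mean = sum / n_c = 11.79752 / 8 = 1.47469
Recovered sample variance s_r^2 = 1.128e-08
Control sample variance s_c^2 = 3.00571e-08
Welch SE (unpooled) = sqrt(s_r^2/n_r + s_c^2/n_c) = sqrt(2.256e-09 + 3.75714e-09) = sqrt(6.01314e-09) = 7.75444e-05
|mean_r - mean_c| = 0.000124
t = 0.000124 / 7.75444e-05 = 1.60

1.60


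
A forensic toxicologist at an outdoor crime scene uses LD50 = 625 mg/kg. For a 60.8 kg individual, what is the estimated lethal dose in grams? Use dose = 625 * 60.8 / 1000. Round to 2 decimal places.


Lethal dose calculation:
Lethal dose = LD50 * body_weight / 1000
= 625 * 60.8 / 1000
= 38000 / 1000
= 38.00 g

38.00


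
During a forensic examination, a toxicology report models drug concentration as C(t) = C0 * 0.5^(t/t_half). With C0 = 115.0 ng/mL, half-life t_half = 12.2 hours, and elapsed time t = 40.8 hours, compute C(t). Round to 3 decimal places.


Drug concentration decay:
Number of half-lives = t / t_half = 40.8 / 12.2 = 3.344262
Decay factor = 0.5^3.344262 = 0.09846385
C(t) = 115.0 * 0.09846385 = 11.323 ng/mL

11.323


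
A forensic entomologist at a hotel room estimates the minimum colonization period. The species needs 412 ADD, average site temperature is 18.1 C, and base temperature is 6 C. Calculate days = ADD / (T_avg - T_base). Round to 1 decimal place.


Insect development time:
Effective temperature = avg_temp - T_base = 18.1 - 6 = 12.1 C
Days = ADD / effective_temp = 412 / 12.1 = 34.0 days

34.0


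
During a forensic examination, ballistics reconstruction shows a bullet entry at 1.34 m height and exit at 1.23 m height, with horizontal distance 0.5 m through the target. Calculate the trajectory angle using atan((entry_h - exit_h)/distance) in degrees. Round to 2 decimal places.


Bullet trajectory angle:
Height difference = 1.34 - 1.23 = 0.11 m
angle = atan(0.11 / 0.5)
angle = atan(0.22)
angle = 12.41 degrees

12.41


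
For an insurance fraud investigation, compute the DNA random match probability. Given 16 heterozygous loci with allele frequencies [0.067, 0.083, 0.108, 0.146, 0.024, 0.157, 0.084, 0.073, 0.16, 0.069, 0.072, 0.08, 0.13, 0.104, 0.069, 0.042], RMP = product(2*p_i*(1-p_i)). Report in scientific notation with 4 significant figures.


Computing RMP for 16 loci:
Locus 1: 2 * 0.067 * 0.933 = 0.125022
Locus 2: 2 * 0.083 * 0.917 = 0.152222
Locus 3: 2 * 0.108 * 0.892 = 0.192672
Locus 4: 2 * 0.146 * 0.854 = 0.249368
Locus 5: 2 * 0.024 * 0.976 = 0.046848
Locus 6: 2 * 0.157 * 0.843 = 0.264702
Locus 7: 2 * 0.084 * 0.916 = 0.153888
Locus 8: 2 * 0.073 * 0.927 = 0.135342
Locus 9: 2 * 0.16 * 0.84 = 0.2688
Locus 10: 2 * 0.069 * 0.931 = 0.128478
Locus 11: 2 * 0.072 * 0.928 = 0.133632
Locus 12: 2 * 0.08 * 0.92 = 0.1472
Locus 13: 2 * 0.13 * 0.87 = 0.2262
Locus 14: 2 * 0.104 * 0.896 = 0.186368
Locus 15: 2 * 0.069 * 0.931 = 0.128478
Locus 16: 2 * 0.042 * 0.958 = 0.080472
RMP = 6.992e-14

6.992e-14


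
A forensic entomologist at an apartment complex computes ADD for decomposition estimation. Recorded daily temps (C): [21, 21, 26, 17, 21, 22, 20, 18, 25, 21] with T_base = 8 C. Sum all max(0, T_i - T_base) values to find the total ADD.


Computing ADD day by day:
Day 1: max(0, 21 - 8) = 13
Day 2: max(0, 21 - 8) = 13
Day 3: max(0, 26 - 8) = 18
Day 4: max(0, 17 - 8) = 9
Day 5: max(0, 21 - 8) = 13
Day 6: max(0, 22 - 8) = 14
Day 7: max(0, 20 - 8) = 12
Day 8: max(0, 18 - 8) = 10
Day 9: max(0, 25 - 8) = 17
Day 10: max(0, 21 - 8) = 13
Total ADD = 132

132


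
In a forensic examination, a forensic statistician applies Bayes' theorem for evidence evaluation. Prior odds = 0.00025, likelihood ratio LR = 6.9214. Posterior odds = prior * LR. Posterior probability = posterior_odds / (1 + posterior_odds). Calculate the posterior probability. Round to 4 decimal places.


Bayesian evidence evaluation:
Posterior odds = prior_odds * LR = 0.00025 * 6.9214 = 0.00173035
Posterior probability = posterior_odds / (1 + posterior_odds)
= 0.00173035 / (1 + 0.00173035)
= 0.00173035 / 1.00173035
= 0.0017

0.0017
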